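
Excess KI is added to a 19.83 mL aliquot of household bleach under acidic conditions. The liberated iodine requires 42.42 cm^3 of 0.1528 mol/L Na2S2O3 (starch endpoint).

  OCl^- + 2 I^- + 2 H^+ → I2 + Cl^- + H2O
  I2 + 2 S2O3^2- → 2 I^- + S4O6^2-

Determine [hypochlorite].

n(S2O3^2-) = 0.04242 × 0.1528 = 6.482 × 10^-3 mol
n(I2) = n(S2O3^2-)/2 = 3.241 × 10^-3 mol
n(OCl^-) in the aliquot = 3.241 × 10^-3 mol (1:1 ratio)
[OCl^-] = 3.241 × 10^-3 / 0.01983 = 0.1634 mol/L

0.1634 mol/L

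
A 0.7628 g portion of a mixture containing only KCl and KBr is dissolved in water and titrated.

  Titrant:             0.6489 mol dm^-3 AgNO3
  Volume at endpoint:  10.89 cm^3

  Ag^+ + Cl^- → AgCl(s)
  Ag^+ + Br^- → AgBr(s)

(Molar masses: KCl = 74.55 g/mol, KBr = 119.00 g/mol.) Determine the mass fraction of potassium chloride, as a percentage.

17.18 %

n(AgNO3) = 0.01089 × 0.6489 = 7.067 × 10^-3 mol
Let x = n(KCl), y = n(KBr).
Titrant: 1x + 1y = 7.067 × 10^-3;  mass: 74.55x + 119.00y = 0.7628
Solving, x = 1.757 × 10^-3 mol, y = 5.309 × 10^-3 mol
mass of KCl = 1.757 × 10^-3 × 74.55 = 0.1310 g
% KCl = 0.1310 / 0.7628 × 100 = 17.18 %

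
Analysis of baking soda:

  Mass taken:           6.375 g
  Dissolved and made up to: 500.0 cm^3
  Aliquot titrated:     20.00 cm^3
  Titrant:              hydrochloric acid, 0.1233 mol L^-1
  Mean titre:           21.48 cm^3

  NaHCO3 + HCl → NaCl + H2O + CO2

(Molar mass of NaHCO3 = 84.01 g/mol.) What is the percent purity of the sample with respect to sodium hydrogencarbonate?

n(HCl) per titration = 0.02148 × 0.1233 = 2.648 × 10^-3 mol
n(NaHCO3) in each aliquot = 2.648 × 10^-3 mol (1:1 ratio)
n(NaHCO3) in the whole flask = 2.648 × 10^-3 × 500.0/20.00 = 0.06621 mol
mass of NaHCO3 = 0.06621 × 84.01 = 5.562 g
% NaHCO3 = 5.562 / 6.375 × 100 = 87.25 %

87.25 %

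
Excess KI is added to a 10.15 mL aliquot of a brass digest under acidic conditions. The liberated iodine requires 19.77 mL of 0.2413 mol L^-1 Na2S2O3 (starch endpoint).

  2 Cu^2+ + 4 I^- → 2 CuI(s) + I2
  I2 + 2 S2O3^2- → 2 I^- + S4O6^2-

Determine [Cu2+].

n(S2O3^2-) = 0.01977 × 0.2413 = 4.771 × 10^-3 mol
n(I2) = n(S2O3^2-)/2 = 2.385 × 10^-3 mol
From the 2:1 ratio, n(Cu2+) in the aliquot = 2/1 × 2.385 × 10^-3 = 4.771 × 10^-3 mol
[Cu2+] = 4.771 × 10^-3 / 0.01015 = 0.4700 mol/L

0.4700 mol/L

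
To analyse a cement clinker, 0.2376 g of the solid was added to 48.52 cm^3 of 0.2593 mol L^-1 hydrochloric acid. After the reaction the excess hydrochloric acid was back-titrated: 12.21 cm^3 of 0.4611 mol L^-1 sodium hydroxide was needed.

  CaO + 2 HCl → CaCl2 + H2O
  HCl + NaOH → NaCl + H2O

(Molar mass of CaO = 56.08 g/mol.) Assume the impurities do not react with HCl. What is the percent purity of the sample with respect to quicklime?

n(HCl) added = 0.04852 × 0.2593 = 0.01258 mol
n(NaOH) used in back-titration = 0.01221 × 0.4611 = 5.630 × 10^-3 mol
n(HCl) left over = 5.630 × 10^-3 mol (1:1 ratio)
n(HCl) consumed by analyte = 0.01258 − 5.630 × 10^-3 = 6.951 × 10^-3 mol
From the 1:2 ratio, n(CaO) = 1/2 × 6.951 × 10^-3 = 3.476 × 10^-3 mol
mass of CaO = 3.476 × 10^-3 × 56.08 = 0.1949 g
% CaO = 0.1949 / 0.2376 × 100 = 82.03 %

82.03 %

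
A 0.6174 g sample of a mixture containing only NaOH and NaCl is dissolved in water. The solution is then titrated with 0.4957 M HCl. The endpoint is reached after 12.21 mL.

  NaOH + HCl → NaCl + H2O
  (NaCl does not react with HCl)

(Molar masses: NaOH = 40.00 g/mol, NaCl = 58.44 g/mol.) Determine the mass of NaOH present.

0.2421 g

n(HCl) = 0.01221 × 0.4957 = 6.052 × 10^-3 mol
Let x = n(NaOH), y = n(NaCl).
Titrant: 1x = 6.052 × 10^-3;  mass: 40.00x + 58.44y = 0.6174
Solving, x = 6.052 × 10^-3 mol, y = 6.422 × 10^-3 mol
mass of NaOH = 6.052 × 10^-3 × 40.00 = 0.2421 g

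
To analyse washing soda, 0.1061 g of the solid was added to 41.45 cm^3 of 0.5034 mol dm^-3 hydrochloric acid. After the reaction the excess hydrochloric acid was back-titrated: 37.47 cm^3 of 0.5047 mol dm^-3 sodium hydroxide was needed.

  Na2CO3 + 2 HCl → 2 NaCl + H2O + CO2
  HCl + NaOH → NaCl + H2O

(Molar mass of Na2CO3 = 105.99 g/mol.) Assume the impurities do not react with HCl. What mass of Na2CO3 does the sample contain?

n(HCl) added = 0.04145 × 0.5034 = 0.02087 mol
n(NaOH) used in back-titration = 0.03747 × 0.5047 = 0.01891 mol
n(HCl) left over = 0.01891 mol (1:1 ratio)
n(HCl) consumed by analyte = 0.02087 − 0.01891 = 1.955 × 10^-3 mol
From the 1:2 ratio, n(Na2CO3) = 1/2 × 1.955 × 10^-3 = 9.774 × 10^-4 mol
mass of Na2CO3 = 9.774 × 10^-4 × 105.99 = 0.1036 g

0.1036 g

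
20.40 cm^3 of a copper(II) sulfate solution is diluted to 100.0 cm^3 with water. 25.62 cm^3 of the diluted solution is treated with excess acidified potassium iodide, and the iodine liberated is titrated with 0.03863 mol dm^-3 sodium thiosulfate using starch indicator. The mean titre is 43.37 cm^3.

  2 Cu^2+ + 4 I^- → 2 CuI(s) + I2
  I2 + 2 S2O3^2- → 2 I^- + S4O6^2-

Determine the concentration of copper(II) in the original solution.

0.3206 mol/L

n(S2O3^2-) = 0.04337 × 0.03863 = 1.675 × 10^-3 mol
n(I2) = n(S2O3^2-)/2 = 8.377 × 10^-4 mol
From the 2:1 ratio, n(Cu2+) in the aliquot = 2/1 × 8.377 × 10^-4 = 1.675 × 10^-3 mol
[Cu2+]_dilute = 1.675 × 10^-3 / 0.02562 = 0.06539 mol/L
[Cu2+]_original = 0.06539 × 100.0/20.40 = 0.3206 mol/L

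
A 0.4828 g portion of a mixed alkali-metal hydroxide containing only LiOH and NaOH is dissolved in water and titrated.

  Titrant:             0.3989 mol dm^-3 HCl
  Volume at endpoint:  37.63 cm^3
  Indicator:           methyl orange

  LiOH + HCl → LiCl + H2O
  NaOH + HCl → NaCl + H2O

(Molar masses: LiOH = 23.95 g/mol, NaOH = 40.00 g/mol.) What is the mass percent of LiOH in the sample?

36.35 %

n(HCl) = 0.03763 × 0.3989 = 0.01501 mol
Let x = n(LiOH), y = n(NaOH).
Titrant: 1x + 1y = 0.01501;  mass: 23.95x + 40.00y = 0.4828
Solving, x = 7.329 × 10^-3 mol, y = 7.682 × 10^-3 mol
mass of LiOH = 7.329 × 10^-3 × 23.95 = 0.1755 g
% LiOH = 0.1755 / 0.4828 × 100 = 36.35 %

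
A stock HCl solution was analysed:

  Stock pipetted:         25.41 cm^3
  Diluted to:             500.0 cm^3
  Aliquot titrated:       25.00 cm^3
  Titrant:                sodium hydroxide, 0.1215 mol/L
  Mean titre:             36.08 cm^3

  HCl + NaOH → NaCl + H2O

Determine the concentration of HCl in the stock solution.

n(NaOH) = 0.03608 × 0.1215 = 4.384 × 10^-3 mol
n(HCl) in the aliquot = 4.384 × 10^-3 mol (1:1 ratio)
[HCl]_dilute = 4.384 × 10^-3 / 0.02500 = 0.1753 mol/L
Dilution factor = 500.0 / 25.41 = 19.68
[HCl]_stock = 0.1753 × 19.68 = 3.450 mol/L

3.450 mol/L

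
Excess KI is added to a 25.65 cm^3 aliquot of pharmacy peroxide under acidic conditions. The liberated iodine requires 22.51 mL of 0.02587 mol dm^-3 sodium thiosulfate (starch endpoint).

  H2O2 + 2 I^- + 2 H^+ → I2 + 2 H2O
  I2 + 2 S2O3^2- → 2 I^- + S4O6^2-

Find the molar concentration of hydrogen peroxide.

0.01135 mol/L

n(S2O3^2-) = 0.02251 × 0.02587 = 5.823 × 10^-4 mol
n(I2) = n(S2O3^2-)/2 = 2.912 × 10^-4 mol
n(H2O2) in the aliquot = 2.912 × 10^-4 mol (1:1 ratio)
[H2O2] = 2.912 × 10^-4 / 0.02565 = 0.01135 mol/L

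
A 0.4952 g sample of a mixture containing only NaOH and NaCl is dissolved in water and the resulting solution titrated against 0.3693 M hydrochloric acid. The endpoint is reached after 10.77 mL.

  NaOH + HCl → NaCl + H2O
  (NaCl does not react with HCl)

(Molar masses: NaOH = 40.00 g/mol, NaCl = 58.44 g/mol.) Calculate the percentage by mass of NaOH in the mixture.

32.13 %

n(HCl) = 0.01077 × 0.3693 = 3.977 × 10^-3 mol
Let x = n(NaOH), y = n(NaCl).
Titrant: 1x = 3.977 × 10^-3;  mass: 40.00x + 58.44y = 0.4952
Solving, x = 3.977 × 10^-3 mol, y = 5.751 × 10^-3 mol
mass of NaOH = 3.977 × 10^-3 × 40.00 = 0.1591 g
% NaOH = 0.1591 / 0.4952 × 100 = 32.13 %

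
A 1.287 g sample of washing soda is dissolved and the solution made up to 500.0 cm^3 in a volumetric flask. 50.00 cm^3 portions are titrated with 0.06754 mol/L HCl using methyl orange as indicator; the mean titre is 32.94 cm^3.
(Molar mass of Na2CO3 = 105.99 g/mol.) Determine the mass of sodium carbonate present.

1.179 g

Na2CO3 + 2 HCl → 2 NaCl + H2O + CO2
n(HCl) per titration = 0.03294 × 0.06754 = 2.225 × 10^-3 mol
From the 1:2 ratio, n(Na2CO3) in each aliquot = 1/2 × 2.225 × 10^-3 = 1.112 × 10^-3 mol
n(Na2CO3) in the whole flask = 1.112 × 10^-3 × 500.0/50.00 = 0.01112 mol
mass of Na2CO3 = 0.01112 × 105.99 = 1.179 g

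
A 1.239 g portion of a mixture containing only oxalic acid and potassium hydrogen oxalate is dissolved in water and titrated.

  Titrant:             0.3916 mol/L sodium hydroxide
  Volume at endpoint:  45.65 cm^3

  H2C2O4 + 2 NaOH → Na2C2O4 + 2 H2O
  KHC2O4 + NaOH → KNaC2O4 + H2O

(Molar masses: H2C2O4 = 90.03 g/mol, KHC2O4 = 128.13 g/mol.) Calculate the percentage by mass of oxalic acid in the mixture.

n(NaOH) = 0.04565 × 0.3916 = 0.01788 mol
Let x = n(H2C2O4), y = n(KHC2O4).
Titrant: 2x + 1y = 0.01788;  mass: 90.03x + 128.13y = 1.239
Solving, x = 6.326 × 10^-3 mol, y = 5.225 × 10^-3 mol
mass of H2C2O4 = 6.326 × 10^-3 × 90.03 = 0.5695 g
% H2C2O4 = 0.5695 / 1.239 × 100 = 45.96 %

45.96 %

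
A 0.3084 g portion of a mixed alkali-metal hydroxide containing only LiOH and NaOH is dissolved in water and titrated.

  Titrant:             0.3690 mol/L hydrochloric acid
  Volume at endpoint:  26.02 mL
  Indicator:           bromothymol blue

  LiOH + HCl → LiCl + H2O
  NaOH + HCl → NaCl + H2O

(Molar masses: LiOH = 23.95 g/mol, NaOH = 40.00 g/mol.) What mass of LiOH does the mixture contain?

0.1129 g

n(HCl) = 0.02602 × 0.3690 = 9.601 × 10^-3 mol
Let x = n(LiOH), y = n(NaOH).
Titrant: 1x + 1y = 9.601 × 10^-3;  mass: 23.95x + 40.00y = 0.3084
Solving, x = 4.714 × 10^-3 mol, y = 4.888 × 10^-3 mol
mass of LiOH = 4.714 × 10^-3 × 23.95 = 0.1129 g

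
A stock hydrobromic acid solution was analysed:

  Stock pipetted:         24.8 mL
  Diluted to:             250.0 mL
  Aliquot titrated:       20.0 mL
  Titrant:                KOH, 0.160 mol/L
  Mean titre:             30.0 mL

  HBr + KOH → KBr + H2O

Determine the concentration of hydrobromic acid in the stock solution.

n(KOH) = 0.0300 × 0.160 = 4.80 × 10^-3 mol
n(HBr) in the aliquot = 4.80 × 10^-3 mol (1:1 ratio)
[HBr]_dilute = 4.80 × 10^-3 / 0.0200 = 0.240 mol/L
Dilution factor = 250.0 / 24.8 = 10.08
[HBr]_stock = 0.240 × 10.08 = 2.42 mol/L

2.42 mol/L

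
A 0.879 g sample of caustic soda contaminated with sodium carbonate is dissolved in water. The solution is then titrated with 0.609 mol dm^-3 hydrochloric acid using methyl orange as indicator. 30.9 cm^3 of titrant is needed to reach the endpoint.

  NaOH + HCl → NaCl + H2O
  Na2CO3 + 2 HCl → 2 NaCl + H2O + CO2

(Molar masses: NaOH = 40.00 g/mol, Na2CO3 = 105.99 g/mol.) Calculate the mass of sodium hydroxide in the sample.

0.364 g

n(HCl) = 0.0309 × 0.609 = 0.0188 mol
Let x = n(NaOH), y = n(Na2CO3).
Titrant: 1x + 2y = 0.0188;  mass: 40.00x + 105.99y = 0.879
Solving, x = 9.10 × 10^-3 mol, y = 4.86 × 10^-3 mol
mass of NaOH = 9.10 × 10^-3 × 40.00 = 0.364 g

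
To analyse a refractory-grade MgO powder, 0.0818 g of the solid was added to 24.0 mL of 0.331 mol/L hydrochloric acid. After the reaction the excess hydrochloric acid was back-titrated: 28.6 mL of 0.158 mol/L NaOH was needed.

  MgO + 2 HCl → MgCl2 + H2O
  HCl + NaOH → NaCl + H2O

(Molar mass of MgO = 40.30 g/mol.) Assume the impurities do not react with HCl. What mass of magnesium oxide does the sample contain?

n(HCl) added = 0.0240 × 0.331 = 7.94 × 10^-3 mol
n(NaOH) used in back-titration = 0.0286 × 0.158 = 4.52 × 10^-3 mol
n(HCl) left over = 4.52 × 10^-3 mol (1:1 ratio)
n(HCl) consumed by analyte = 7.94 × 10^-3 − 4.52 × 10^-3 = 3.43 × 10^-3 mol
From the 1:2 ratio, n(MgO) = 1/2 × 3.43 × 10^-3 = 1.71 × 10^-3 mol
mass of MgO = 1.71 × 10^-3 × 40.30 = 0.0690 g

0.0690 g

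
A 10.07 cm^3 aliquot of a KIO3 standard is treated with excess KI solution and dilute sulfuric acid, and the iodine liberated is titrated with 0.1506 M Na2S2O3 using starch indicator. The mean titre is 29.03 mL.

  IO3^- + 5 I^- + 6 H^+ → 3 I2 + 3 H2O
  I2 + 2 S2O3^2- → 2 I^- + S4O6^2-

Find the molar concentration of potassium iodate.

n(S2O3^2-) = 0.02903 × 0.1506 = 4.372 × 10^-3 mol
n(I2) = n(S2O3^2-)/2 = 2.186 × 10^-3 mol
From the 1:3 ratio, n(IO3^-) in the aliquot = 1/3 × 2.186 × 10^-3 = 7.287 × 10^-4 mol
[IO3^-] = 7.287 × 10^-4 / 0.01007 = 0.07236 mol/L

0.07236 M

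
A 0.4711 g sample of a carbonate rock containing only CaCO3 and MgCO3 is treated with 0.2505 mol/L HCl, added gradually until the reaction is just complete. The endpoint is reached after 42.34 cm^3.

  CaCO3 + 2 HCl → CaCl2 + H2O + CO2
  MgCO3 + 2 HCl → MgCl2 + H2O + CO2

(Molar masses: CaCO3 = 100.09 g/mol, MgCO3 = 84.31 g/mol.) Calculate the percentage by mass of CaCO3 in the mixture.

n(HCl) = 0.04234 × 0.2505 = 0.01061 mol
Let x = n(CaCO3), y = n(MgCO3).
Titrant: 2x + 2y = 0.01061;  mass: 100.09x + 84.31y = 0.4711
Solving, x = 1.521 × 10^-3 mol, y = 3.782 × 10^-3 mol
mass of CaCO3 = 1.521 × 10^-3 × 100.09 = 0.1522 g
% CaCO3 = 0.1522 / 0.4711 × 100 = 32.31 %

32.31 %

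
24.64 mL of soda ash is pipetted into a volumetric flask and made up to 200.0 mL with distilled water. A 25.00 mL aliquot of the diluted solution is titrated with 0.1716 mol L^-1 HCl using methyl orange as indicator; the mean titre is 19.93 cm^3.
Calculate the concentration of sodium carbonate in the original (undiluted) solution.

0.5552 mol/L

Na2CO3 + 2 HCl → 2 NaCl + H2O + CO2
n(HCl) = 0.01993 × 0.1716 = 3.420 × 10^-3 mol
From the 1:2 ratio, n(Na2CO3) in the aliquot = 1/2 × 3.420 × 10^-3 = 1.710 × 10^-3 mol
[Na2CO3]_dilute = 1.710 × 10^-3 / 0.02500 = 0.06840 mol/L
Dilution factor = 200.0 / 24.64 = 8.117
[Na2CO3]_stock = 0.06840 × 8.117 = 0.5552 mol/L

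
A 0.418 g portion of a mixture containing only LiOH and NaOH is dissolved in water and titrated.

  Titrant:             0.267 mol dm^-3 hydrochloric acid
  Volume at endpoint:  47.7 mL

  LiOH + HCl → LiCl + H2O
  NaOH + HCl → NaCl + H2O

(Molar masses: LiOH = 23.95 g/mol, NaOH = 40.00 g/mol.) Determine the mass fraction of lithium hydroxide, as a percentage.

32.6 %

n(HCl) = 0.0477 × 0.267 = 0.0127 mol
Let x = n(LiOH), y = n(NaOH).
Titrant: 1x + 1y = 0.0127;  mass: 23.95x + 40.00y = 0.418
Solving, x = 5.70 × 10^-3 mol, y = 7.04 × 10^-3 mol
mass of LiOH = 5.70 × 10^-3 × 23.95 = 0.136 g
% LiOH = 0.136 / 0.418 × 100 = 32.6 %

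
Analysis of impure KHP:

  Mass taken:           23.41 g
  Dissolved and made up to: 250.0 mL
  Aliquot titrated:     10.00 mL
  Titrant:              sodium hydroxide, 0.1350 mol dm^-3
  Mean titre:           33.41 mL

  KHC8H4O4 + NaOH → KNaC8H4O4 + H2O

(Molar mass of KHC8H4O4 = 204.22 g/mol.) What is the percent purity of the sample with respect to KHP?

n(NaOH) per titration = 0.03341 × 0.1350 = 4.510 × 10^-3 mol
n(KHC8H4O4) in each aliquot = 4.510 × 10^-3 mol (1:1 ratio)
n(KHC8H4O4) in the whole flask = 4.510 × 10^-3 × 250.0/10.00 = 0.1128 mol
mass of KHC8H4O4 = 0.1128 × 204.22 = 23.03 g
% KHC8H4O4 = 23.03 / 23.41 × 100 = 98.37 %

98.37 %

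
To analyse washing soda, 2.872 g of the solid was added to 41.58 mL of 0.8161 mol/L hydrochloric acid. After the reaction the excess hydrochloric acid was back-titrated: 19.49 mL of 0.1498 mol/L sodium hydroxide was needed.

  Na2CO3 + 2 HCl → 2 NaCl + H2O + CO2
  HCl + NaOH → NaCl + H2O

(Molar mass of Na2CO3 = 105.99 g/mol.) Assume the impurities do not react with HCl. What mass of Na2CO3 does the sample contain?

n(HCl) added = 0.04158 × 0.8161 = 0.03393 mol
n(NaOH) used in back-titration = 0.01949 × 0.1498 = 2.920 × 10^-3 mol
n(HCl) left over = 2.920 × 10^-3 mol (1:1 ratio)
n(HCl) consumed by analyte = 0.03393 − 2.920 × 10^-3 = 0.03101 mol
From the 1:2 ratio, n(Na2CO3) = 1/2 × 0.03101 = 0.01551 mol
mass of Na2CO3 = 0.01551 × 105.99 = 1.644 g

1.644 g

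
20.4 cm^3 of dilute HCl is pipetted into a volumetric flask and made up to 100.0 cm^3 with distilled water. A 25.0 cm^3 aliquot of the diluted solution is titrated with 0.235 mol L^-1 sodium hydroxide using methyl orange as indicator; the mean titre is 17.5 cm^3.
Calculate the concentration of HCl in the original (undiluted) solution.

HCl + NaOH → NaCl + H2O
n(NaOH) = 0.0175 × 0.235 = 4.11 × 10^-3 mol
n(HCl) in the aliquot = 4.11 × 10^-3 mol (1:1 ratio)
[HCl]_dilute = 4.11 × 10^-3 / 0.0250 = 0.164 mol/L
Dilution factor = 100.0 / 20.4 = 4.902
[HCl]_stock = 0.164 × 4.902 = 0.806 mol/L

0.806 mol/L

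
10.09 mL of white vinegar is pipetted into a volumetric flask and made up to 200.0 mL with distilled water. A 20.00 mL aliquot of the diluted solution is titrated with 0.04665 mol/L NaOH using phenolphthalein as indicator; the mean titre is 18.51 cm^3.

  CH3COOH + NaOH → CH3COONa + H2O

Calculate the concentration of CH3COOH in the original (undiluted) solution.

0.8558 mol/L

n(NaOH) = 0.01851 × 0.04665 = 8.635 × 10^-4 mol
n(CH3COOH) in the aliquot = 8.635 × 10^-4 mol (1:1 ratio)
[CH3COOH]_dilute = 8.635 × 10^-4 / 0.02000 = 0.04317 mol/L
Dilution factor = 200.0 / 10.09 = 19.82
[CH3COOH]_stock = 0.04317 × 19.82 = 0.8558 mol/L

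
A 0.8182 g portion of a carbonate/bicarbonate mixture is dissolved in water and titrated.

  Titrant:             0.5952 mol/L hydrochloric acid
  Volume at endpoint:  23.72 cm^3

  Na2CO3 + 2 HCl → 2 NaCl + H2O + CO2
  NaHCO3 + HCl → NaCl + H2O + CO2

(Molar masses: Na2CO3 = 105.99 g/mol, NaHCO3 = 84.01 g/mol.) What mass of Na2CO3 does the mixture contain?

0.6286 g

n(HCl) = 0.02372 × 0.5952 = 0.01412 mol
Let x = n(Na2CO3), y = n(NaHCO3).
Titrant: 2x + 1y = 0.01412;  mass: 105.99x + 84.01y = 0.8182
Solving, x = 5.930 × 10^-3 mol, y = 2.257 × 10^-3 mol
mass of Na2CO3 = 5.930 × 10^-3 × 105.99 = 0.6286 g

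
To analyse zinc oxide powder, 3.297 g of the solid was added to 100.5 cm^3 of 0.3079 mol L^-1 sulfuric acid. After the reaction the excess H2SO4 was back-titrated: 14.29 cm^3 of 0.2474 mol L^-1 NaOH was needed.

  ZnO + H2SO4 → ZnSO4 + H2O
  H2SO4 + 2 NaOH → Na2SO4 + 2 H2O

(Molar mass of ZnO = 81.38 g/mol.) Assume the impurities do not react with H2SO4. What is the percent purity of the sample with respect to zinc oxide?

n(H2SO4) added = 0.1005 × 0.3079 = 0.03094 mol
n(NaOH) used in back-titration = 0.01429 × 0.2474 = 3.535 × 10^-3 mol
From the 1:2 ratio, n(H2SO4) left over = 1/2 × 3.535 × 10^-3 = 1.768 × 10^-3 mol
n(H2SO4) consumed by analyte = 0.03094 − 1.768 × 10^-3 = 0.02918 mol
n(ZnO) = 0.02918 mol (1:1 ratio)
mass of ZnO = 0.02918 × 81.38 = 2.374 g
% ZnO = 2.374 / 3.297 × 100 = 72.02 %

72.02 %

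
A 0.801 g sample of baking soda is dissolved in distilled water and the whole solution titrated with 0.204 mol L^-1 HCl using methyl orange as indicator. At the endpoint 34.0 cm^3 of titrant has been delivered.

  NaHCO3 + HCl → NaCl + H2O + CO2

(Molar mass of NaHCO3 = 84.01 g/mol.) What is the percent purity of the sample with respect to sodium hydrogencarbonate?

72.7 %

n(HCl) = 0.0340 L × 0.204 mol/L = 6.94 × 10^-3 mol
n(NaHCO3) = 6.94 × 10^-3 mol (1:1 ratio)
mass of NaHCO3 = 6.94 × 10^-3 × 84.01 g/mol = 0.583 g
% NaHCO3 = 0.583 / 0.801 × 100 = 72.7 %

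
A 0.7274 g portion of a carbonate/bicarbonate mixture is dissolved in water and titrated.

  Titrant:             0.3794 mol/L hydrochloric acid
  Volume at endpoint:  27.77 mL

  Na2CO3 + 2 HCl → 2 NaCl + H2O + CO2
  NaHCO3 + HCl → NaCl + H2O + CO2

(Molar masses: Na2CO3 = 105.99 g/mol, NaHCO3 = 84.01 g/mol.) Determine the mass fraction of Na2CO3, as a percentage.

37.05 %

n(HCl) = 0.02777 × 0.3794 = 0.01054 mol
Let x = n(Na2CO3), y = n(NaHCO3).
Titrant: 2x + 1y = 0.01054;  mass: 105.99x + 84.01y = 0.7274
Solving, x = 2.543 × 10^-3 mol, y = 5.451 × 10^-3 mol
mass of Na2CO3 = 2.543 × 10^-3 × 105.99 = 0.2695 g
% Na2CO3 = 0.2695 / 0.7274 × 100 = 37.05 %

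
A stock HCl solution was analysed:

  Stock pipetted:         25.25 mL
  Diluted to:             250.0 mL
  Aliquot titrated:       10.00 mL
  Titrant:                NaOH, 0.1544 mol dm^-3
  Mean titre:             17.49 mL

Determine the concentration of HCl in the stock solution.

HCl + NaOH → NaCl + H2O
n(NaOH) = 0.01749 × 0.1544 = 2.700 × 10^-3 mol
n(HCl) in the aliquot = 2.700 × 10^-3 mol (1:1 ratio)
[HCl]_dilute = 2.700 × 10^-3 / 0.01000 = 0.2700 mol/L
Dilution factor = 250.0 / 25.25 = 9.901
[HCl]_stock = 0.2700 × 9.901 = 2.674 mol/L

2.674 mol/L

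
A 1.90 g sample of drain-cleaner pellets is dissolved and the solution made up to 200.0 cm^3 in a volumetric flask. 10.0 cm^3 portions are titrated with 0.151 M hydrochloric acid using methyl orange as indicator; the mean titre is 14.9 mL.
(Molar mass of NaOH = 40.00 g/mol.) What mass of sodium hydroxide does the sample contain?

NaOH + HCl → NaCl + H2O
n(HCl) per titration = 0.0149 × 0.151 = 2.25 × 10^-3 mol
n(NaOH) in each aliquot = 2.25 × 10^-3 mol (1:1 ratio)
n(NaOH) in the whole flask = 2.25 × 10^-3 × 200.0/10.0 = 0.0450 mol
mass of NaOH = 0.0450 × 40.00 = 1.80 g

1.80 g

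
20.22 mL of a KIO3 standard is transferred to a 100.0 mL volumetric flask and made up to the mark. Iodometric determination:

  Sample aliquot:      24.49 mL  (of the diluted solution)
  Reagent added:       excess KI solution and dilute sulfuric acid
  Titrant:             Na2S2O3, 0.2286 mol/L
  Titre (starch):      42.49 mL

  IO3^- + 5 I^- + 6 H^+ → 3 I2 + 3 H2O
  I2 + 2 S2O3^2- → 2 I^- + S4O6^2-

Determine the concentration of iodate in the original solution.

0.3269 mol/L

n(S2O3^2-) = 0.04249 × 0.2286 = 9.713 × 10^-3 mol
n(I2) = n(S2O3^2-)/2 = 4.857 × 10^-3 mol
From the 1:3 ratio, n(IO3^-) in the aliquot = 1/3 × 4.857 × 10^-3 = 1.619 × 10^-3 mol
[IO3^-]_dilute = 1.619 × 10^-3 / 0.02449 = 0.06610 mol/L
[IO3^-]_original = 0.06610 × 100.0/20.22 = 0.3269 mol/L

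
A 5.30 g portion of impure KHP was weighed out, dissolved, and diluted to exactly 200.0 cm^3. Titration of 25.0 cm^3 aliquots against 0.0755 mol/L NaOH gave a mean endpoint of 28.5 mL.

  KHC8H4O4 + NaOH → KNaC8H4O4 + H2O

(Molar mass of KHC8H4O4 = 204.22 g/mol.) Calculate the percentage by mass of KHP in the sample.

66.3 %

n(NaOH) per titration = 0.0285 × 0.0755 = 2.15 × 10^-3 mol
n(KHC8H4O4) in each aliquot = 2.15 × 10^-3 mol (1:1 ratio)
n(KHC8H4O4) in the whole flask = 2.15 × 10^-3 × 200.0/25.0 = 0.0172 mol
mass of KHC8H4O4 = 0.0172 × 204.22 = 3.52 g
% KHC8H4O4 = 3.52 / 5.30 × 100 = 66.3 %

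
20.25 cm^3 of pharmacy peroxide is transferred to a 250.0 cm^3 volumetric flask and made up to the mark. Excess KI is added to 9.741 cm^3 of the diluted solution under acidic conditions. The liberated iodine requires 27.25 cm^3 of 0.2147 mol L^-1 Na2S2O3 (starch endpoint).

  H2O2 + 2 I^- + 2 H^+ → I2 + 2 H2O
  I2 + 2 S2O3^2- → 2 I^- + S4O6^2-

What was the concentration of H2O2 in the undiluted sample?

3.707 mol/L

n(S2O3^2-) = 0.02725 × 0.2147 = 5.851 × 10^-3 mol
n(I2) = n(S2O3^2-)/2 = 2.925 × 10^-3 mol
n(H2O2) in the aliquot = 2.925 × 10^-3 mol (1:1 ratio)
[H2O2]_dilute = 2.925 × 10^-3 / 0.009741 = 0.3003 mol/L
[H2O2]_original = 0.3003 × 250.0/20.25 = 3.707 mol/L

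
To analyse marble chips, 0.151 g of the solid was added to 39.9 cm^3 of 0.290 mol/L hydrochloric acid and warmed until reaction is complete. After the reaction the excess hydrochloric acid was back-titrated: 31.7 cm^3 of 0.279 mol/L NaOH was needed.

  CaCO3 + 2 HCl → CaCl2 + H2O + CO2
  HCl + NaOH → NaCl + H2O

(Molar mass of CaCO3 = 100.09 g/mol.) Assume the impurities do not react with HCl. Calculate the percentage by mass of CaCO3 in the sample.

90.4 %

n(HCl) added = 0.0399 × 0.290 = 0.0116 mol
n(NaOH) used in back-titration = 0.0317 × 0.279 = 8.84 × 10^-3 mol
n(HCl) left over = 8.84 × 10^-3 mol (1:1 ratio)
n(HCl) consumed by analyte = 0.0116 − 8.84 × 10^-3 = 2.73 × 10^-3 mol
From the 1:2 ratio, n(CaCO3) = 1/2 × 2.73 × 10^-3 = 1.36 × 10^-3 mol
mass of CaCO3 = 1.36 × 10^-3 × 100.09 = 0.136 g
% CaCO3 = 0.136 / 0.151 × 100 = 90.4 %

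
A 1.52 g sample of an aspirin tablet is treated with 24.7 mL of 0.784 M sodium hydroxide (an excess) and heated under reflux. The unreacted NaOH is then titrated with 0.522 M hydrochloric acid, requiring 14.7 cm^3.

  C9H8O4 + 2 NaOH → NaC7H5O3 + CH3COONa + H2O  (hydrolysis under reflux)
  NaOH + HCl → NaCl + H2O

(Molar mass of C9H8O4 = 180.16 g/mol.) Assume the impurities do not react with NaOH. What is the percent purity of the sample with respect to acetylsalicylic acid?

69.3 %

n(NaOH) added = 0.0247 × 0.784 = 0.0194 mol
n(HCl) used in back-titration = 0.0147 × 0.522 = 7.67 × 10^-3 mol
n(NaOH) left over = 7.67 × 10^-3 mol (1:1 ratio)
n(NaOH) consumed by analyte = 0.0194 − 7.67 × 10^-3 = 0.0117 mol
From the 1:2 ratio, n(C9H8O4) = 1/2 × 0.0117 = 5.85 × 10^-3 mol
mass of C9H8O4 = 5.85 × 10^-3 × 180.16 = 1.05 g
% C9H8O4 = 1.05 / 1.52 × 100 = 69.3 %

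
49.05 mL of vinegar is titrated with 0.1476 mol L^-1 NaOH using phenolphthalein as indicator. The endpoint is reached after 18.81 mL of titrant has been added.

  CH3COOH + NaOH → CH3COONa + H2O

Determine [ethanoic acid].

0.05660 mol/L

n(NaOH) = 0.01881 L × 0.1476 mol/L = 2.776 × 10^-3 mol
n(CH3COOH) = 2.776 × 10^-3 mol (1:1 mole ratio)
[CH3COOH] = 2.776 × 10^-3 mol / 0.04905 L = 0.05660 mol/L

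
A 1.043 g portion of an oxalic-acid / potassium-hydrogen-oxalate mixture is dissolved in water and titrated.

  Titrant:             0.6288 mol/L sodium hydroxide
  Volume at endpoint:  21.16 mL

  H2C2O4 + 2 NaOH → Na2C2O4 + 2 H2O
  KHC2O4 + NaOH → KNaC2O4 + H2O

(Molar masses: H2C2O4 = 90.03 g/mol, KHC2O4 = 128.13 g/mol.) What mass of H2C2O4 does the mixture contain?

n(NaOH) = 0.02116 × 0.6288 = 0.01331 mol
Let x = n(H2C2O4), y = n(KHC2O4).
Titrant: 2x + 1y = 0.01331;  mass: 90.03x + 128.13y = 1.043
Solving, x = 3.981 × 10^-3 mol, y = 5.343 × 10^-3 mol
mass of H2C2O4 = 3.981 × 10^-3 × 90.03 = 0.3584 g

0.3584 g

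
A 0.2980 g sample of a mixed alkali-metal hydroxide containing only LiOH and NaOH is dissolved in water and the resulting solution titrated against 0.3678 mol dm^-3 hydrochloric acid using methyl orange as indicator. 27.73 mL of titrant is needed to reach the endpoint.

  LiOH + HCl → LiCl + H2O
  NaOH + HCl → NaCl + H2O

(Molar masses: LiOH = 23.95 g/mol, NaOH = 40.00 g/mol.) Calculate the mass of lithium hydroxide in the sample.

0.1641 g

n(HCl) = 0.02773 × 0.3678 = 0.01020 mol
Let x = n(LiOH), y = n(NaOH).
Titrant: 1x + 1y = 0.01020;  mass: 23.95x + 40.00y = 0.2980
Solving, x = 6.851 × 10^-3 mol, y = 3.348 × 10^-3 mol
mass of LiOH = 6.851 × 10^-3 × 23.95 = 0.1641 g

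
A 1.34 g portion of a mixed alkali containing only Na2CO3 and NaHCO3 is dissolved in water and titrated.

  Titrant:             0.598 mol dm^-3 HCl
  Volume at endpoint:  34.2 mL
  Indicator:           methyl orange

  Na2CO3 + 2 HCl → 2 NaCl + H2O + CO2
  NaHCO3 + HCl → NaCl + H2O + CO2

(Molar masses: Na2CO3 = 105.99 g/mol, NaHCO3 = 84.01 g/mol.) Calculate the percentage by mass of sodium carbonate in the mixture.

n(HCl) = 0.0342 × 0.598 = 0.0205 mol
Let x = n(Na2CO3), y = n(NaHCO3).
Titrant: 2x + 1y = 0.0205;  mass: 105.99x + 84.01y = 1.34
Solving, x = 6.10 × 10^-3 mol, y = 8.26 × 10^-3 mol
mass of Na2CO3 = 6.10 × 10^-3 × 105.99 = 0.646 g
% Na2CO3 = 0.646 / 1.34 × 100 = 48.2 %

48.2 %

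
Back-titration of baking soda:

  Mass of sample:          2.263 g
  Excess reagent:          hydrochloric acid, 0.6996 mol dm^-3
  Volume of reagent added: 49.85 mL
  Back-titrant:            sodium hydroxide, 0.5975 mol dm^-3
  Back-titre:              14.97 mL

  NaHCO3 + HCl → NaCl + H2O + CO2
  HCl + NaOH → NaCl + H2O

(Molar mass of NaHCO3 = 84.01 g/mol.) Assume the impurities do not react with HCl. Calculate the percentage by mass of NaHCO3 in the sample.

n(HCl) added = 0.04985 × 0.6996 = 0.03488 mol
n(NaOH) used in back-titration = 0.01497 × 0.5975 = 8.945 × 10^-3 mol
n(HCl) left over = 8.945 × 10^-3 mol (1:1 ratio)
n(HCl) consumed by analyte = 0.03488 − 8.945 × 10^-3 = 0.02593 mol
n(NaHCO3) = 0.02593 mol (1:1 ratio)
mass of NaHCO3 = 0.02593 × 84.01 = 2.178 g
% NaHCO3 = 2.178 / 2.263 × 100 = 96.26 %

96.26 %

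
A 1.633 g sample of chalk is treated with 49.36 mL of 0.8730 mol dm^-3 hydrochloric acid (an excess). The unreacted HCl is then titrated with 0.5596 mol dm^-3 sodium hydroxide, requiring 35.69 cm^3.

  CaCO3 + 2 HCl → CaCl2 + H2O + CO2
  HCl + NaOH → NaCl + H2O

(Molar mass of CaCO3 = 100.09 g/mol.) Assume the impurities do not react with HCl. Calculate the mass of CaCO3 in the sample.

1.157 g

n(HCl) added = 0.04936 × 0.8730 = 0.04309 mol
n(NaOH) used in back-titration = 0.03569 × 0.5596 = 0.01997 mol
n(HCl) left over = 0.01997 mol (1:1 ratio)
n(HCl) consumed by analyte = 0.04309 − 0.01997 = 0.02312 mol
From the 1:2 ratio, n(CaCO3) = 1/2 × 0.02312 = 0.01156 mol
mass of CaCO3 = 0.01156 × 100.09 = 1.157 g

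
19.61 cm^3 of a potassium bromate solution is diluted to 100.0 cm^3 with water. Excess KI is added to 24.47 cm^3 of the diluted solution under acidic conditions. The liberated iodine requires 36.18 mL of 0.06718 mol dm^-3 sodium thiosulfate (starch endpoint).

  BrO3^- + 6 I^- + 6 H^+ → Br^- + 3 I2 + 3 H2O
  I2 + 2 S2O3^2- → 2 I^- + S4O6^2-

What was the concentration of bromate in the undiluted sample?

0.08442 mol/L

n(S2O3^2-) = 0.03618 × 0.06718 = 2.431 × 10^-3 mol
n(I2) = n(S2O3^2-)/2 = 1.215 × 10^-3 mol
From the 1:3 ratio, n(BrO3^-) in the aliquot = 1/3 × 1.215 × 10^-3 = 4.051 × 10^-4 mol
[BrO3^-]_dilute = 4.051 × 10^-4 / 0.02447 = 0.01655 mol/L
[BrO3^-]_original = 0.01655 × 100.0/19.61 = 0.08442 mol/L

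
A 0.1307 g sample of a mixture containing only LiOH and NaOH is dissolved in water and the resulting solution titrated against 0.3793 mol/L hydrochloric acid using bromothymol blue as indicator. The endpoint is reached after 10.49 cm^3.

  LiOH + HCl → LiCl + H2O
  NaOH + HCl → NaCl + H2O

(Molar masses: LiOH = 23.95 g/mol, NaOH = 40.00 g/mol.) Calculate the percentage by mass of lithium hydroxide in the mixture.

n(HCl) = 0.01049 × 0.3793 = 3.979 × 10^-3 mol
Let x = n(LiOH), y = n(NaOH).
Titrant: 1x + 1y = 3.979 × 10^-3;  mass: 23.95x + 40.00y = 0.1307
Solving, x = 1.773 × 10^-3 mol, y = 2.206 × 10^-3 mol
mass of LiOH = 1.773 × 10^-3 × 23.95 = 0.04246 g
% LiOH = 0.04246 / 0.1307 × 100 = 32.49 %

32.49 %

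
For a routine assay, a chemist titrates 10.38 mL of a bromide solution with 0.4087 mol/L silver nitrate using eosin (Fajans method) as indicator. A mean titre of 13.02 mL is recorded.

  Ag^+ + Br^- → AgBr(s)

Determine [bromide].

n(AgNO3) = 0.01302 L × 0.4087 mol/L = 5.321 × 10^-3 mol
n(Br-) = 5.321 × 10^-3 mol (1:1 mole ratio)
[Br-] = 5.321 × 10^-3 mol / 0.01038 L = 0.5126 mol/L

0.5126 mol/L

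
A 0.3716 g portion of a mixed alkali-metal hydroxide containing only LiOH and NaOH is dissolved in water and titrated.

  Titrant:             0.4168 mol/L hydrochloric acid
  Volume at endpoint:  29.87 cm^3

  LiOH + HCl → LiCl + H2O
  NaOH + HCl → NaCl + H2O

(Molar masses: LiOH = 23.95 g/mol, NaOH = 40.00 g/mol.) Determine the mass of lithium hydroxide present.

n(HCl) = 0.02987 × 0.4168 = 0.01245 mol
Let x = n(LiOH), y = n(NaOH).
Titrant: 1x + 1y = 0.01245;  mass: 23.95x + 40.00y = 0.3716
Solving, x = 7.875 × 10^-3 mol, y = 4.575 × 10^-3 mol
mass of LiOH = 7.875 × 10^-3 × 23.95 = 0.1886 g

0.1886 g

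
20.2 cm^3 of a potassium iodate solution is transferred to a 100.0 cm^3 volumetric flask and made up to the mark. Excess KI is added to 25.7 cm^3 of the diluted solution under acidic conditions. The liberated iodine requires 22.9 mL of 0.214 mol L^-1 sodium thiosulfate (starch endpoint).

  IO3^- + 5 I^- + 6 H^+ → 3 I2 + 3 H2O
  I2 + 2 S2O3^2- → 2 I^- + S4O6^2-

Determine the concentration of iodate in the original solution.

n(S2O3^2-) = 0.0229 × 0.214 = 4.90 × 10^-3 mol
n(I2) = n(S2O3^2-)/2 = 2.45 × 10^-3 mol
From the 1:3 ratio, n(IO3^-) in the aliquot = 1/3 × 2.45 × 10^-3 = 8.17 × 10^-4 mol
[IO3^-]_dilute = 8.17 × 10^-4 / 0.0257 = 0.0318 mol/L
[IO3^-]_original = 0.0318 × 100.0/20.2 = 0.157 mol/L

0.157 mol/L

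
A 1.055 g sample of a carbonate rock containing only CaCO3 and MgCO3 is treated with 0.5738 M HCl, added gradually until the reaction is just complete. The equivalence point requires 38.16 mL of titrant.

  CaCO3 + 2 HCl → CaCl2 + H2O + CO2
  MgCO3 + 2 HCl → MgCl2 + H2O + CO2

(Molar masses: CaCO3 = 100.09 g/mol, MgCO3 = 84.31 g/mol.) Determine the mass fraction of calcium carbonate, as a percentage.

n(HCl) = 0.03816 × 0.5738 = 0.02190 mol
Let x = n(CaCO3), y = n(MgCO3).
Titrant: 2x + 2y = 0.02190;  mass: 100.09x + 84.31y = 1.055
Solving, x = 8.363 × 10^-3 mol, y = 2.585 × 10^-3 mol
mass of CaCO3 = 8.363 × 10^-3 × 100.09 = 0.8370 g
% CaCO3 = 0.8370 / 1.055 × 100 = 79.34 %

79.34 %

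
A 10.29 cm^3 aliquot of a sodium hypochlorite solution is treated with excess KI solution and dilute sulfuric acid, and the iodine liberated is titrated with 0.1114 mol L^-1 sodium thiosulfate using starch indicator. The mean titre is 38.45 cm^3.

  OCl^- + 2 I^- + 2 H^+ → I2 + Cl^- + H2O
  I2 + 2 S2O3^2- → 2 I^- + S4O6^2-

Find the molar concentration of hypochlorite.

0.2081 mol/L

n(S2O3^2-) = 0.03845 × 0.1114 = 4.283 × 10^-3 mol
n(I2) = n(S2O3^2-)/2 = 2.142 × 10^-3 mol
n(OCl^-) in the aliquot = 2.142 × 10^-3 mol (1:1 ratio)
[OCl^-] = 2.142 × 10^-3 / 0.01029 = 0.2081 mol/L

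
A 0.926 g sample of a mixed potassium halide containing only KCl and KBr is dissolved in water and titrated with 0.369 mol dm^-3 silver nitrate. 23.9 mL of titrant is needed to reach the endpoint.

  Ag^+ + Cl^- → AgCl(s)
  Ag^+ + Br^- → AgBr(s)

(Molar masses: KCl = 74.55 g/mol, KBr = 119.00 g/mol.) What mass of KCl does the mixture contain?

n(AgNO3) = 0.0239 × 0.369 = 8.82 × 10^-3 mol
Let x = n(KCl), y = n(KBr).
Titrant: 1x + 1y = 8.82 × 10^-3;  mass: 74.55x + 119.00y = 0.926
Solving, x = 2.78 × 10^-3 mol, y = 6.04 × 10^-3 mol
mass of KCl = 2.78 × 10^-3 × 74.55 = 0.207 g

0.207 g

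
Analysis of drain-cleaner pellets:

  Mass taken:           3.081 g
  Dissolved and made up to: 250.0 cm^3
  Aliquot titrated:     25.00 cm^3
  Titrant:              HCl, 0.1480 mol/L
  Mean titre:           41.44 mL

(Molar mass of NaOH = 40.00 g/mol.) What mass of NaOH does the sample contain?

NaOH + HCl → NaCl + H2O
n(HCl) per titration = 0.04144 × 0.1480 = 6.133 × 10^-3 mol
n(NaOH) in each aliquot = 6.133 × 10^-3 mol (1:1 ratio)
n(NaOH) in the whole flask = 6.133 × 10^-3 × 250.0/25.00 = 0.06133 mol
mass of NaOH = 0.06133 × 40.00 = 2.453 g

2.453 g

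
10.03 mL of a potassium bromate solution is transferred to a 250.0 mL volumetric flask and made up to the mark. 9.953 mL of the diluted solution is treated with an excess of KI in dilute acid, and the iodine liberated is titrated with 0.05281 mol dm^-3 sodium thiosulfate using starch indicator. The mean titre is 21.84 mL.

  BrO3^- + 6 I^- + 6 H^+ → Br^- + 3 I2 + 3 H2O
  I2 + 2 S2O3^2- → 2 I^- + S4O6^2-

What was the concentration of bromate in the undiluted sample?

n(S2O3^2-) = 0.02184 × 0.05281 = 1.153 × 10^-3 mol
n(I2) = n(S2O3^2-)/2 = 5.767 × 10^-4 mol
From the 1:3 ratio, n(BrO3^-) in the aliquot = 1/3 × 5.767 × 10^-4 = 1.922 × 10^-4 mol
[BrO3^-]_dilute = 1.922 × 10^-4 / 0.009953 = 0.01931 mol/L
[BrO3^-]_original = 0.01931 × 250.0/10.03 = 0.4814 mol/L

0.4814 mol/L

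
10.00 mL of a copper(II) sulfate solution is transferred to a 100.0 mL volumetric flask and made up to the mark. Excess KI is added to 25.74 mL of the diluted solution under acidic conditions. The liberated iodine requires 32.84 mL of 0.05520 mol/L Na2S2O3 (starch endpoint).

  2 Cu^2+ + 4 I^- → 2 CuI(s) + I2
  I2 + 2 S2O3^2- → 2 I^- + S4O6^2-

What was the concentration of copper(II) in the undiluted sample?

0.7043 mol/L

n(S2O3^2-) = 0.03284 × 0.05520 = 1.813 × 10^-3 mol
n(I2) = n(S2O3^2-)/2 = 9.064 × 10^-4 mol
From the 2:1 ratio, n(Cu2+) in the aliquot = 2/1 × 9.064 × 10^-4 = 1.813 × 10^-3 mol
[Cu2+]_dilute = 1.813 × 10^-3 / 0.02574 = 0.07043 mol/L
[Cu2+]_original = 0.07043 × 100.0/10.00 = 0.7043 mol/L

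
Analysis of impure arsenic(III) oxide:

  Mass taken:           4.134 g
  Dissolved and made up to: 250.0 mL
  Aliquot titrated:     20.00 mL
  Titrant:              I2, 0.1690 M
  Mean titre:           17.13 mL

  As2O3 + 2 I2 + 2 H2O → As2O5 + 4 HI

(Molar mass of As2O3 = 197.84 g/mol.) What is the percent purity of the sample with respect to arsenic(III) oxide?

n(I2) per titration = 0.01713 × 0.1690 = 2.895 × 10^-3 mol
From the 1:2 ratio, n(As2O3) in each aliquot = 1/2 × 2.895 × 10^-3 = 1.447 × 10^-3 mol
n(As2O3) in the whole flask = 1.447 × 10^-3 × 250.0/20.00 = 0.01809 mol
mass of As2O3 = 0.01809 × 197.84 = 3.580 g
% As2O3 = 3.580 / 4.134 × 100 = 86.59 %

86.59 %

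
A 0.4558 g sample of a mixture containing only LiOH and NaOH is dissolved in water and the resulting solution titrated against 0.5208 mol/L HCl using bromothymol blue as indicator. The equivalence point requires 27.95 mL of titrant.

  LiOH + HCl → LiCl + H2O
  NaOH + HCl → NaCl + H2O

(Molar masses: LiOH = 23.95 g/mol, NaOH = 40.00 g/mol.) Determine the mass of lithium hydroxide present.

n(HCl) = 0.02795 × 0.5208 = 0.01456 mol
Let x = n(LiOH), y = n(NaOH).
Titrant: 1x + 1y = 0.01456;  mass: 23.95x + 40.00y = 0.4558
Solving, x = 7.879 × 10^-3 mol, y = 6.678 × 10^-3 mol
mass of LiOH = 7.879 × 10^-3 × 23.95 = 0.1887 g

0.1887 g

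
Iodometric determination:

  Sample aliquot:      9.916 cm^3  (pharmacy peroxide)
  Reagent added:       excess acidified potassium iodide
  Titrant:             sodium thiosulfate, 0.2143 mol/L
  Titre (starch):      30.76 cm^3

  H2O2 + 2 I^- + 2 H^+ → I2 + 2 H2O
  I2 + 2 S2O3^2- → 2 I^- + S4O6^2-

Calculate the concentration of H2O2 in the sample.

n(S2O3^2-) = 0.03076 × 0.2143 = 6.592 × 10^-3 mol
n(I2) = n(S2O3^2-)/2 = 3.296 × 10^-3 mol
n(H2O2) in the aliquot = 3.296 × 10^-3 mol (1:1 ratio)
[H2O2] = 3.296 × 10^-3 / 0.009916 = 0.3324 mol/L

0.3324 mol/L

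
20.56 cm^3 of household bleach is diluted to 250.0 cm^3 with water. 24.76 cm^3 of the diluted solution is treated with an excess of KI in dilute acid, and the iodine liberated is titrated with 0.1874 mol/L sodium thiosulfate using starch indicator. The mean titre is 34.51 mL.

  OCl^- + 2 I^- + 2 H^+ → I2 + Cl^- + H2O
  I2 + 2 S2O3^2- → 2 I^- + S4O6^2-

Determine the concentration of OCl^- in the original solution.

n(S2O3^2-) = 0.03451 × 0.1874 = 6.467 × 10^-3 mol
n(I2) = n(S2O3^2-)/2 = 3.234 × 10^-3 mol
n(OCl^-) in the aliquot = 3.234 × 10^-3 mol (1:1 ratio)
[OCl^-]_dilute = 3.234 × 10^-3 / 0.02476 = 0.1306 mol/L
[OCl^-]_original = 0.1306 × 250.0/20.56 = 1.588 mol/L

1.588 mol/L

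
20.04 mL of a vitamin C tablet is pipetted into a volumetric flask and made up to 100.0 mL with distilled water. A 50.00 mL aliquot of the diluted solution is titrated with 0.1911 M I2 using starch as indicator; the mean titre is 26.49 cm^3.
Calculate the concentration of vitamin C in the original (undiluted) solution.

C6H8O6 + I2 → C6H6O6 + 2 HI
n(I2) = 0.02649 × 0.1911 = 5.062 × 10^-3 mol
n(C6H8O6) in the aliquot = 5.062 × 10^-3 mol (1:1 ratio)
[C6H8O6]_dilute = 5.062 × 10^-3 / 0.05000 = 0.1012 mol/L
Dilution factor = 100.0 / 20.04 = 4.990
[C6H8O6]_stock = 0.1012 × 4.990 = 0.5052 mol/L

0.5052 M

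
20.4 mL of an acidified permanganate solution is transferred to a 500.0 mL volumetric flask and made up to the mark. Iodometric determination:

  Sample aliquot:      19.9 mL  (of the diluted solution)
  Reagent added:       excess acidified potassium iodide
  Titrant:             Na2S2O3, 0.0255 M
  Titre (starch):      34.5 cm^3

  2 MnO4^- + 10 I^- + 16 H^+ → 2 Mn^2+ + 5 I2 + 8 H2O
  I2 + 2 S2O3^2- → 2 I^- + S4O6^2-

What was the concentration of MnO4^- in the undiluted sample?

n(S2O3^2-) = 0.0345 × 0.0255 = 8.80 × 10^-4 mol
n(I2) = n(S2O3^2-)/2 = 4.40 × 10^-4 mol
From the 2:5 ratio, n(MnO4^-) in the aliquot = 2/5 × 4.40 × 10^-4 = 1.76 × 10^-4 mol
[MnO4^-]_dilute = 1.76 × 10^-4 / 0.0199 = 0.00884 mol/L
[MnO4^-]_original = 0.00884 × 500.0/20.4 = 0.217 mol/L

0.217 M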